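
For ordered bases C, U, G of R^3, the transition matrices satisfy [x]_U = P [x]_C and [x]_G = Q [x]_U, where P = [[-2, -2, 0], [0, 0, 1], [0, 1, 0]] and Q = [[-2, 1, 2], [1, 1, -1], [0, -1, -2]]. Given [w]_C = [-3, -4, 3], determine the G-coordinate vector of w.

[-33, 21, 5]

Composing the changes, [w]_G = Q P [w]_C.
Q P = [[4, 6, 1], [-2, -3, 1], [0, -2, -1]]; applying this to [-3, -4, 3] gives [-33, 21, 5].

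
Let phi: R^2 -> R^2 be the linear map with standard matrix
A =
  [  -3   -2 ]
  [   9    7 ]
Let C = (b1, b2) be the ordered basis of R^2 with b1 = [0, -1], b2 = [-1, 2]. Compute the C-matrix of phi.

Let P have columns b1, b2. Then [phi]_C = P^(-1) A P.
Here det P = -1, so P^(-1) is integer; computing A P first and then P^(-1)(A P) gives [[3, -3], [-2, 1]].

[[3, -3], [-2, 1]]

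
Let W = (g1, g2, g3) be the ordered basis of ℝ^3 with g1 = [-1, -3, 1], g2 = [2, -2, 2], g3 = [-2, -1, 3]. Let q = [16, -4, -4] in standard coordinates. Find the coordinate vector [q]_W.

[q]_W is the unique c with M c = q, where M has columns g1, ..., g3.
Solving this 3x3 system gives c = (0, 4, -4).
Check: 0·g1 + 4g2 - 4g3 = [16, -4, -4].

[0, 4, -4]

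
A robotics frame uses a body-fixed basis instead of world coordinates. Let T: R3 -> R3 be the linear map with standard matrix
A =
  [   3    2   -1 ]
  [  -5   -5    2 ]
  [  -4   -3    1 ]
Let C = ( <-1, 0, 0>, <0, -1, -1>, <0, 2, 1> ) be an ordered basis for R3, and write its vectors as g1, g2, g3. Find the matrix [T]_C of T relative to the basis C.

The j-th column of [T]_C is [T(gj)]_C.
T(g1) = A g1 = <-3, 5, 4> = 3g1 - 3g2 + g3, so column 1 is <3, -3, 1>.
Repeating for g2, g3 and assembling the columns gives [[3, 1, -3], [-3, -1, 2], [1, 1, -3]].

[[3, 1, -3], [-3, -1, 2], [1, 1, -3]]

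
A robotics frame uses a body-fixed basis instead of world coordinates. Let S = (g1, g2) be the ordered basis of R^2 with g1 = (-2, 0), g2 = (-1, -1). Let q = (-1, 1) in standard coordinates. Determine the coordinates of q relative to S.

[q]_S is the unique c with M c = q, where M has columns g1, g2.
System: -2c_1 - c_2 = -1, 0c_1 - c_2 = 1; solving gives c_1 = 1, c_2 = -1.
Check: g1 - g2 = (-1, 1).

(1, -1)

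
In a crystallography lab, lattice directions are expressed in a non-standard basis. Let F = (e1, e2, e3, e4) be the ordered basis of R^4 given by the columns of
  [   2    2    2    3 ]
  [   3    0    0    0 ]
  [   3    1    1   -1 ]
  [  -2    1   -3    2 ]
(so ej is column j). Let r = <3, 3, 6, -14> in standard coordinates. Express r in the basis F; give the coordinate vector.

We seek scalars with c_1 e1 + ... + c_4 e4 = r; equivalently solve M c = r where the columns of M are e1, ..., e4.
Solving this 4x4 system gives c = (1, -1, 3, -1).
Check: e1 - e2 + 3e3 - e4 = <3, 3, 6, -14>.

<1, -1, 3, -1>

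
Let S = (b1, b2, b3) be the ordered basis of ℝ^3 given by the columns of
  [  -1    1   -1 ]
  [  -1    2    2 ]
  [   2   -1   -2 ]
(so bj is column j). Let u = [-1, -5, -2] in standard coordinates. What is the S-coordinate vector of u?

We seek scalars with c_1 b1 + ... + c_3 b3 = u; equivalently solve M c = u where the columns of M are b1, ..., b3.
Row-reducing the augmented matrix [M | u] gives c = (-3, -4, 0).
Check: -3b1 - 4b2 + 0·b3 = [-1, -5, -2].

[-3, -4, 0]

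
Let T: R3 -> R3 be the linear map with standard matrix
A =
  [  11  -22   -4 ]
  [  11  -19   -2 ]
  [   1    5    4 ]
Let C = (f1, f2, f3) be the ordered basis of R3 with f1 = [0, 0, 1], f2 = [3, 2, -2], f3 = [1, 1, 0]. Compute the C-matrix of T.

Let P have columns f1, ..., f3. Then [T]_C = P^(-1) A P.
Here det P = 1, so P^(-1) is integer; computing A P first and then P^(-1)(A P) gives [[0, 1, 0], [-2, -2, -3], [2, 3, -2]].

[[0, 1, 0], [-2, -2, -3], [2, 3, -2]]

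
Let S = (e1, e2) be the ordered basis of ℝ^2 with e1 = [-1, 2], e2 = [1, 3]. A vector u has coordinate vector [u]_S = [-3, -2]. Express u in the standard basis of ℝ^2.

[1, -12]

The coordinates say u = -3e1 - 2e2; adding the scaled basis vectors gives [1, -12].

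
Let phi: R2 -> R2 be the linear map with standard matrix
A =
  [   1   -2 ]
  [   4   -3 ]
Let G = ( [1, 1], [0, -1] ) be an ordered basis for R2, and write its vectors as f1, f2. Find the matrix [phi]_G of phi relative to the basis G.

With P the matrix whose columns are f1, f2, [phi]_G = P^(-1) A P.
Column by column: phi(f1) = A f1 = [-1, 1]; its G-coordinates [-1, -2] give column 1.
Continuing for each basis vector yields [phi]_G = [[-1, 2], [-2, -1]].

[[-1, 2], [-2, -1]]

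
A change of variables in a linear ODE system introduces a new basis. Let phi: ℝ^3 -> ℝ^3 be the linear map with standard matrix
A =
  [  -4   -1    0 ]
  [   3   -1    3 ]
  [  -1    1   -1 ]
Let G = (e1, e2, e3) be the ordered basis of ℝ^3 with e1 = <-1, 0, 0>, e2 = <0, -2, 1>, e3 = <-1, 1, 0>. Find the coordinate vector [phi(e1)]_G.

<-3, 1, -1>

Compute phi(e1) = A e1 = <4, -3, 1> in standard coordinates.
Then write this in G-coordinates: solve for y in y_1 e1 + ... + y_3 e3 = <4, -3, 1>.
This gives y = <-3, 1, -1>, which is column 1 of [phi]_G.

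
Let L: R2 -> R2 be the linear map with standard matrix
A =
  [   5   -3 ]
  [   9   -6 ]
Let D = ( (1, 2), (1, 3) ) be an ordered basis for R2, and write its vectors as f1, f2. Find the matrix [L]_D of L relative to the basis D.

[[0, -3], [-1, -1]]

The j-th column of [L]_D is [L(fj)]_D.
L(f1) = A f1 = (-1, -3) = 0·f1 - f2, so column 1 is (0, -1).
Repeating for f2 and assembling the columns gives [[0, -3], [-1, -1]].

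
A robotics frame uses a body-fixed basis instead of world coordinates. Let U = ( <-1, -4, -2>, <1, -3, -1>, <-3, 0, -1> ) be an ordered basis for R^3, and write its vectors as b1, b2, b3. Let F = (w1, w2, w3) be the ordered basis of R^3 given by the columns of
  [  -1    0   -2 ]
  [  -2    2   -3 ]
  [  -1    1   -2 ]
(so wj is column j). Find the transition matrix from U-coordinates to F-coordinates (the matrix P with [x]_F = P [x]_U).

[[1, 1, -1], [-1, -2, 2], [0, -1, 2]]

Let M have columns bj and N have columns wj. Then for every x, N [x]_F = x = M [x]_U, so P = N^(-1) M.
Since det N = 1, N^(-1) has integer entries; multiplying gives P = [[1, 1, -1], [-1, -2, 2], [0, -1, 2]].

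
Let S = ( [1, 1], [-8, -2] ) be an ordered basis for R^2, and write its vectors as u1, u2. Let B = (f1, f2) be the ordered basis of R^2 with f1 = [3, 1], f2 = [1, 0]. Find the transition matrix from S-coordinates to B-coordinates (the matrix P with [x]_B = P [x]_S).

Take x = uj: its S-coordinates are the j-th standard unit vector, so P e_j — column j of P — equals [uj]_B.
u1 = f1 - 2f2, giving column 1 = [1, -2]; repeating for each j gives P = [[1, -2], [-2, -2]].

[[1, -2], [-2, -2]]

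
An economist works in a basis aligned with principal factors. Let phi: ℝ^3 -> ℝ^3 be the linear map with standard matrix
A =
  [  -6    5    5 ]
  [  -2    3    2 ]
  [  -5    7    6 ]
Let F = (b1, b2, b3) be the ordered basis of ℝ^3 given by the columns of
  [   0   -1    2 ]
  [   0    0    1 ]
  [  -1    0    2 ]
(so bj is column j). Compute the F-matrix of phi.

[[2, -1, -3], [1, -2, 3], [-2, 2, 3]]

The j-th column of [phi]_F is [phi(bj)]_F.
phi(b1) = A b1 = (-5, -2, -6) = 2b1 + b2 - 2b3, so column 1 is (2, 1, -2).
Repeating for b2, b3 and assembling the columns gives [[2, -1, -3], [1, -2, 3], [-2, 2, 3]].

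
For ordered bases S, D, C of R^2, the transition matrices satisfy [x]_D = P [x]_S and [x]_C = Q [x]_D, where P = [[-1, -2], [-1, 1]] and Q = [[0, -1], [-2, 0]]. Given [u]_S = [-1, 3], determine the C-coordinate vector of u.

[-4, 10]

Composing the changes, [u]_C = Q P [u]_S.
Q P = [[1, -1], [2, 4]]; applying this to [-1, 3] gives [-4, 10].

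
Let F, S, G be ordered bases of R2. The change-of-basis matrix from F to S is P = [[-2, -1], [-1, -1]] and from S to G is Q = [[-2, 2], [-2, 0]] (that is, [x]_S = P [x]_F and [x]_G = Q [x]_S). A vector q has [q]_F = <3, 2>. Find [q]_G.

<6, 16>

Composing the changes, [q]_G = Q P [q]_F.
Q P = [[2, 0], [4, 2]]; applying this to <3, 2> gives <6, 16>.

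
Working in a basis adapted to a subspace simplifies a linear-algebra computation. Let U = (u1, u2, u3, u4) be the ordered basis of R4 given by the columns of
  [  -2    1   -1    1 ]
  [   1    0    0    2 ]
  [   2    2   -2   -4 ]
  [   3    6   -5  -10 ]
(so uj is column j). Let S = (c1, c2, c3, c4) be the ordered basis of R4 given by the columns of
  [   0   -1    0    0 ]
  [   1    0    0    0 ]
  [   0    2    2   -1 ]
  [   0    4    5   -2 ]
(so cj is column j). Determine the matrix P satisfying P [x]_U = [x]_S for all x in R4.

[[1, 0, 0, 2], [2, -1, 1, -1], [-1, 2, -1, -2], [0, 0, 2, -2]]

Take x = uj: its U-coordinates are the j-th standard unit vector, so P e_j — column j of P — equals [uj]_S.
u1 = c1 + 2c2 - c3 + 0·c4, giving column 1 = [1, 2, -1, 0]; repeating for each j gives P = [[1, 0, 0, 2], [2, -1, 1, -1], [-1, 2, -1, -2], [0, 0, 2, -2]].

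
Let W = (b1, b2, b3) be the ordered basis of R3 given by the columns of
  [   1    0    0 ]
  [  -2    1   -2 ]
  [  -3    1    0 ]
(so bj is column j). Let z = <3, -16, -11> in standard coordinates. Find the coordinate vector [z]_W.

[z]_W is the unique c with M c = z, where M has columns b1, ..., b3.
Gaussian elimination on [M | z] yields c = (3, -2, 4).
Check: 3b1 - 2b2 + 4b3 = <3, -16, -11>.

<3, -2, 4>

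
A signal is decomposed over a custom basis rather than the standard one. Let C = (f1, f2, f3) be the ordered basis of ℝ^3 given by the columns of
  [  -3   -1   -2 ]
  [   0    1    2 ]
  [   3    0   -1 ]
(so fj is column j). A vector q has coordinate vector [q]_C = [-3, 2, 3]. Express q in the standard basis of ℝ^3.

By definition q = -3f1 + 2f2 + 3f3.
Summing componentwise gives [1, 8, -12].

[1, 8, -12]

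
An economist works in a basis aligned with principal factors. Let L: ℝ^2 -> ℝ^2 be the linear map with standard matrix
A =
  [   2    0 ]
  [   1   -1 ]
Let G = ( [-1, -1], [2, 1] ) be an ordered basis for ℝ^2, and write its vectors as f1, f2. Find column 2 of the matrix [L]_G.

Compute L(f2) = A f2 = [4, 1] in standard coordinates.
Then write this in G-coordinates: solve for y in y_1 f1 + y_2 f2 = [4, 1].
This gives y = [2, 3], which is column 2 of [L]_G.

[2, 3]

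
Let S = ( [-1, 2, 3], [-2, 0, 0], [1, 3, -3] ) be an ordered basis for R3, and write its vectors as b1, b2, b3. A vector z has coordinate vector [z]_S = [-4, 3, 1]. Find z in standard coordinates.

[-1, -5, -15]

The coordinates say z = -4b1 + 3b2 + b3; adding the scaled basis vectors gives [-1, -5, -15].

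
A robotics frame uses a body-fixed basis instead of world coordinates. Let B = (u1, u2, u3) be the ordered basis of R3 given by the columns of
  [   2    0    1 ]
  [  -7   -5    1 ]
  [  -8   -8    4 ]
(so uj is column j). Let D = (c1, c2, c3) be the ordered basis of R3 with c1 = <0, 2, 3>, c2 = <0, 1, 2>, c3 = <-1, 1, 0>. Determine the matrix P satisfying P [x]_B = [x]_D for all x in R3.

Take x = uj: its B-coordinates are the j-th standard unit vector, so P e_j — column j of P — equals [uj]_D.
u1 = -2c1 - c2 - 2c3, giving column 1 = <-2, -1, -2>; repeating for each j gives P = [[-2, -2, 0], [-1, -1, 2], [-2, 0, -1]].

[[-2, -2, 0], [-1, -1, 2], [-2, 0, -1]]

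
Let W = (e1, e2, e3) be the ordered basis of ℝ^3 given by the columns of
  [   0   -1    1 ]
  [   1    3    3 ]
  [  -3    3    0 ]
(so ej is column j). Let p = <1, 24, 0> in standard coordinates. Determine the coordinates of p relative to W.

<3, 3, 4>

[p]_W is the unique c with M c = p, where M has columns e1, ..., e3.
Solving this 3x3 system gives c = (3, 3, 4).
Check: 3e1 + 3e2 + 4e3 = <1, 24, 0>.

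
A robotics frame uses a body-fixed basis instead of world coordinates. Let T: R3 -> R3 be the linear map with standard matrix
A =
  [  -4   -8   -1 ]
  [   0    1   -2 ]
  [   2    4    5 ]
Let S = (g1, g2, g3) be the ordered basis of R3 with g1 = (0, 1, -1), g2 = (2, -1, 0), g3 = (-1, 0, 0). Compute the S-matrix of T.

With P the matrix whose columns are g1, ..., g3, [T]_S = P^(-1) A P.
Column by column: T(g1) = A g1 = (-7, 3, -1); its S-coordinates (1, -2, 3) give column 1.
Continuing for each basis vector yields [T]_S = [[1, 0, 2], [-2, 1, 2], [3, 2, 0]].

[[1, 0, 2], [-2, 1, 2], [3, 2, 0]]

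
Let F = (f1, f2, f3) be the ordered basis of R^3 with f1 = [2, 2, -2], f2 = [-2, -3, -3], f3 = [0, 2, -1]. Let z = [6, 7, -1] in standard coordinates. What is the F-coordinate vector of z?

We seek scalars with c_1 f1 + ... + c_3 f3 = z; equivalently solve M c = z where the columns of M are f1, ..., f3.
Solving this 3x3 system gives c = (2, -1, 0).
Check: 2f1 - f2 + 0·f3 = [6, 7, -1].

[2, -1, 0]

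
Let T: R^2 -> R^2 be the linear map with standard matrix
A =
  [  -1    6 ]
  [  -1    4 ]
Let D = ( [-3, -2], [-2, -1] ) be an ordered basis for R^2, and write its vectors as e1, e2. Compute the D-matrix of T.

With P the matrix whose columns are e1, e2, [T]_D = P^(-1) A P.
Column by column: T(e1) = A e1 = [-9, -5]; its D-coordinates [1, 3] give column 1.
Continuing for each basis vector yields [T]_D = [[1, 0], [3, 2]].

[[1, 0], [3, 2]]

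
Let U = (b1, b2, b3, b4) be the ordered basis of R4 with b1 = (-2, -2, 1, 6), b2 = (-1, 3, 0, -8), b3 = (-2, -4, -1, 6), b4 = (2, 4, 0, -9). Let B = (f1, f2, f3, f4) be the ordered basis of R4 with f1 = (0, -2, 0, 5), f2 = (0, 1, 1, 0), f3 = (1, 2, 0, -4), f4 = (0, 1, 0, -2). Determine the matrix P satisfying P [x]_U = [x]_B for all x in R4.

Let M have columns bj and N have columns fj. Then for every x, N [x]_B = x = M [x]_U, so P = N^(-1) M.
Since det N = -1, N^(-1) has integer entries; multiplying gives P = [[0, -2, 0, -1], [1, 0, -1, 0], [-2, -1, -2, 2], [1, 1, 1, -2]].

[[0, -2, 0, -1], [1, 0, -1, 0], [-2, -1, -2, 2], [1, 1, 1, -2]]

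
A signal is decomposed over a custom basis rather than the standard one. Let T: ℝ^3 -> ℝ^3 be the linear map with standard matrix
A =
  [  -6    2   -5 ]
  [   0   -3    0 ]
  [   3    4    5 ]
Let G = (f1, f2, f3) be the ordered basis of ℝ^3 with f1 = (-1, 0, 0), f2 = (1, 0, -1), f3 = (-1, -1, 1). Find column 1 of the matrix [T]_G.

Compute T(f1) = A f1 = (6, 0, -3) in standard coordinates.
Then write this in G-coordinates: solve for y in y_1 f1 + ... + y_3 f3 = (6, 0, -3).
This gives y = (-3, 3, 0), which is column 1 of [T]_G.

(-3, 3, 0)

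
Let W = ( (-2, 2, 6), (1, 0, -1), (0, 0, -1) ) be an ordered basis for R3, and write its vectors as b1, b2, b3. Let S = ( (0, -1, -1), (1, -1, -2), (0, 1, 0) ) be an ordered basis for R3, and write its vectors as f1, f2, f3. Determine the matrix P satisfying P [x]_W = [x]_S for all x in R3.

[[-2, -1, 1], [-2, 1, 0], [-2, 0, 1]]

Let M have columns bj and N have columns fj. Then for every x, N [x]_S = x = M [x]_W, so P = N^(-1) M.
Since det N = -1, N^(-1) has integer entries; multiplying gives P = [[-2, -1, 1], [-2, 1, 0], [-2, 0, 1]].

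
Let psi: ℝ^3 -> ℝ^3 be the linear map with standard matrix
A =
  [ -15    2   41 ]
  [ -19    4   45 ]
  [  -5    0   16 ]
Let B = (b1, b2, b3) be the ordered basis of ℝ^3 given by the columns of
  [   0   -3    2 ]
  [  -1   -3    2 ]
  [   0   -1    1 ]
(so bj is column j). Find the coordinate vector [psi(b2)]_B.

Compute psi(b2) = A b2 = [-2, 0, -1] in standard coordinates.
Then write this in B-coordinates: solve for y in y_1 b1 + ... + y_3 b3 = [-2, 0, -1].
This gives y = [-2, 0, -1], which is column 2 of [psi]_B.

[-2, 0, -1]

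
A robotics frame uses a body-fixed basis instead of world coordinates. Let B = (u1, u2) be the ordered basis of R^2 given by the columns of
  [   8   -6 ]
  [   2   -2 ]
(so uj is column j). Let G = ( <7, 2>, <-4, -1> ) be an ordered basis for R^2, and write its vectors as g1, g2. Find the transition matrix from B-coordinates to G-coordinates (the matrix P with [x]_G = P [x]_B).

[[0, -2], [-2, -2]]

Column j of P is [uj]_G, since P maps B-coordinates to G-coordinates.
Expressing u1 in G: u1 = 0·g1 - 2g2, so column 1 of P is <0, -2>.
Doing the same for each uj gives P = [[0, -2], [-2, -2]].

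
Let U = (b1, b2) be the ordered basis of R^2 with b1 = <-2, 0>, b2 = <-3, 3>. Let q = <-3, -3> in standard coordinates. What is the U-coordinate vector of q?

[q]_U is the unique c with M c = q, where M has columns b1, b2.
System: -2c_1 - 3c_2 = -3, 0c_1 + 3c_2 = -3; solving gives c_1 = 3, c_2 = -1.
Check: 3b1 - b2 = <-3, -3>.

<3, -1>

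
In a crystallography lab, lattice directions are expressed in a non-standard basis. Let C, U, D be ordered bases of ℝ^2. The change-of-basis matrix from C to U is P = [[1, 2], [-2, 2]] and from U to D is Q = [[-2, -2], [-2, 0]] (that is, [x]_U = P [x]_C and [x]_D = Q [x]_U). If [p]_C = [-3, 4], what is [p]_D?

[-38, -10]

First [p]_U = P [p]_C = [5, 14].
Then [p]_D = Q [p]_U = [-38, -10].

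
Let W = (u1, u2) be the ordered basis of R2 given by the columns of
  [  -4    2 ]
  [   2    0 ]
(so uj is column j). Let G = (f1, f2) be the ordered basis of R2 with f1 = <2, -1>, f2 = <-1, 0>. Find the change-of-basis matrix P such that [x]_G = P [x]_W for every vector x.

[[-2, 0], [0, -2]]

Take x = uj: its W-coordinates are the j-th standard unit vector, so P e_j — column j of P — equals [uj]_G.
u1 = -2f1 + 0·f2, giving column 1 = <-2, 0>; repeating for each j gives P = [[-2, 0], [0, -2]].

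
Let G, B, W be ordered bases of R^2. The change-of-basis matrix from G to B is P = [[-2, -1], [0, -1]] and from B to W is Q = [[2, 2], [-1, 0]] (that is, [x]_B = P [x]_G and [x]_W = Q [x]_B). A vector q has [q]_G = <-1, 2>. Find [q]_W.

<-4, 0>

First [q]_B = P [q]_G = <0, -2>.
Then [q]_W = Q [q]_B = <-4, 0>.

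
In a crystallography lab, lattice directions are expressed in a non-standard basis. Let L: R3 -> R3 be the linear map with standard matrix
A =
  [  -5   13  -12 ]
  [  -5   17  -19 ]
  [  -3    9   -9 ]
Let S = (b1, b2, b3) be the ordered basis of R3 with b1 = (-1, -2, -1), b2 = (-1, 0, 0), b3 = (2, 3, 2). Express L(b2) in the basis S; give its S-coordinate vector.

(-1, -2, 1)

Compute L(b2) = A b2 = (5, 5, 3) in standard coordinates.
Then write this in S-coordinates: solve for y in y_1 b1 + ... + y_3 b3 = (5, 5, 3).
This gives y = (-1, -2, 1), which is column 2 of [L]_S.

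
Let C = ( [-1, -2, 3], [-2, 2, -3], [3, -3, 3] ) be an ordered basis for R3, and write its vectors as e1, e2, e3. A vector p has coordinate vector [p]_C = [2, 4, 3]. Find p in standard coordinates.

By definition p = 2e1 + 4e2 + 3e3.
Summing componentwise gives [-1, -5, 3].

[-1, -5, 3]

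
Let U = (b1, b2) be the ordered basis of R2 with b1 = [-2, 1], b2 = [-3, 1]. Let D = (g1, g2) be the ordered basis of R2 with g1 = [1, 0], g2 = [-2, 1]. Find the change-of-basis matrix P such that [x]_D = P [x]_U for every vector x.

Column j of P is [bj]_D, since P maps U-coordinates to D-coordinates.
Expressing b1 in D: b1 = 0·g1 + g2, so column 1 of P is [0, 1].
Doing the same for each bj gives P = [[0, -1], [1, 1]].

[[0, -1], [1, 1]]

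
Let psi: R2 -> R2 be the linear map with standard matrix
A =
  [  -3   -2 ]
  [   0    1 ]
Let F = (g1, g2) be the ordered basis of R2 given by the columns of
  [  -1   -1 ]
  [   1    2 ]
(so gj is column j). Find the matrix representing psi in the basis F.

[[-3, 0], [2, 1]]

The j-th column of [psi]_F is [psi(gj)]_F.
psi(g1) = A g1 = <1, 1> = -3g1 + 2g2, so column 1 is <-3, 2>.
Repeating for g2 and assembling the columns gives [[-3, 0], [2, 1]].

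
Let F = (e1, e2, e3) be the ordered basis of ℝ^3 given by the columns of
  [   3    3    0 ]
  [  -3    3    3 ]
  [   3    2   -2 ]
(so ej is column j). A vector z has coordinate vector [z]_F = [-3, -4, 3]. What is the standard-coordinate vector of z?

By definition z = -3e1 - 4e2 + 3e3.
Summing componentwise gives [-21, 6, -23].

[-21, 6, -23]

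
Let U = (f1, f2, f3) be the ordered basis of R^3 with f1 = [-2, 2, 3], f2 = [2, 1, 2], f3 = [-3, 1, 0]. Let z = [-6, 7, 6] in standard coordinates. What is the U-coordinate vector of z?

Write z = c_1 f1 + ... + c_3 f3 and solve for the c_i.
Row-reducing the augmented matrix [M | z] gives c = (0, 3, 4).
Check: 0·f1 + 3f2 + 4f3 = [-6, 7, 6].

[0, 3, 4]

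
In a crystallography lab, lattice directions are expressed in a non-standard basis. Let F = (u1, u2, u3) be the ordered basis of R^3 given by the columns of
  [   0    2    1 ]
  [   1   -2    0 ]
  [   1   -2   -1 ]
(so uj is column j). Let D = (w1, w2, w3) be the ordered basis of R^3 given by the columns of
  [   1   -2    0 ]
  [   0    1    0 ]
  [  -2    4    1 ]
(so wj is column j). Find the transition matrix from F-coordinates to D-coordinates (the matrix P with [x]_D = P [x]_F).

Take x = uj: its F-coordinates are the j-th standard unit vector, so P e_j — column j of P — equals [uj]_D.
u1 = 2w1 + w2 + w3, giving column 1 = [2, 1, 1]; repeating for each j gives P = [[2, -2, 1], [1, -2, 0], [1, 2, 1]].

[[2, -2, 1], [1, -2, 0], [1, 2, 1]]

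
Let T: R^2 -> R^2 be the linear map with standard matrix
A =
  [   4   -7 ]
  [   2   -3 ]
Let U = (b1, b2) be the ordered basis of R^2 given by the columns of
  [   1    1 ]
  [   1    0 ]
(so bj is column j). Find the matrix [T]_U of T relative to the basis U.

[[-1, 2], [-2, 2]]

Let P have columns b1, b2. Then [T]_U = P^(-1) A P.
Here det P = -1, so P^(-1) is integer; computing A P first and then P^(-1)(A P) gives [[-1, 2], [-2, 2]].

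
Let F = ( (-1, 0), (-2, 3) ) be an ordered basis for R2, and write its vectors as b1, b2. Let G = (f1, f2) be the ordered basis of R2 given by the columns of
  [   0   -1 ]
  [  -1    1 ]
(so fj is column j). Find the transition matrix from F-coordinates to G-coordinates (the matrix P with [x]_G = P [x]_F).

Take x = bj: its F-coordinates are the j-th standard unit vector, so P e_j — column j of P — equals [bj]_G.
b1 = f1 + f2, giving column 1 = (1, 1); repeating for each j gives P = [[1, -1], [1, 2]].

[[1, -1], [1, 2]]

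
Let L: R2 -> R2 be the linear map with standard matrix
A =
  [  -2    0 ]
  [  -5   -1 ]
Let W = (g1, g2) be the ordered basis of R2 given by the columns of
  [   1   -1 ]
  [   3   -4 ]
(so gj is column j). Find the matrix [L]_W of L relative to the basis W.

[[0, -1], [2, -3]]

The j-th column of [L]_W is [L(gj)]_W.
L(g1) = A g1 = [-2, -8] = 0·g1 + 2g2, so column 1 is [0, 2].
Repeating for g2 and assembling the columns gives [[0, -1], [2, -3]].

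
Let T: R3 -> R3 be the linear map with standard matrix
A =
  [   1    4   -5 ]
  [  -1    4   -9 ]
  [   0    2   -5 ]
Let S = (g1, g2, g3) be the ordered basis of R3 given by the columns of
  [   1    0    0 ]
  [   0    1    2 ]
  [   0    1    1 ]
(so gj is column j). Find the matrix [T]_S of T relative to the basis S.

The j-th column of [T]_S is [T(gj)]_S.
T(g1) = A g1 = (1, -1, 0) = g1 + g2 - g3, so column 1 is (1, 1, -1).
Repeating for g2, g3 and assembling the columns gives [[1, -1, 3], [1, -1, -1], [-1, -2, 0]].

[[1, -1, 3], [1, -1, -1], [-1, -2, 0]]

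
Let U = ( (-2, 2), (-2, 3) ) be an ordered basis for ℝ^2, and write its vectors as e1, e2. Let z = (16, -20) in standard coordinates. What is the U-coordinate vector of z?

(-4, -4)

[z]_U is the unique c with M c = z, where M has columns e1, e2.
System: -2c_1 - 2c_2 = 16, 2c_1 + 3c_2 = -20; solving gives c_1 = -4, c_2 = -4.
Check: -4e1 - 4e2 = (16, -20).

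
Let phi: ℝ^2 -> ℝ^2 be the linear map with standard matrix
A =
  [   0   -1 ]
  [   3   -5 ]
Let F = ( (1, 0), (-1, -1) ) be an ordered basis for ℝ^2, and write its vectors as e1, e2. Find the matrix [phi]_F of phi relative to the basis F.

Let P have columns e1, e2. Then [phi]_F = P^(-1) A P.
Here det P = -1, so P^(-1) is integer; computing A P first and then P^(-1)(A P) gives [[-3, -1], [-3, -2]].

[[-3, -1], [-3, -2]]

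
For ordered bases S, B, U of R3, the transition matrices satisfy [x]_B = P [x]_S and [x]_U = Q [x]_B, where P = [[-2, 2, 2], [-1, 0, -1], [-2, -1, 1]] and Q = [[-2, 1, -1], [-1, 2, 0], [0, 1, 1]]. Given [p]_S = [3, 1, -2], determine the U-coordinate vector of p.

[24, 6, -10]

Apply P to get B-coordinates [-8, -1, -9], then Q to get U-coordinates.
The result is [p]_U = [24, 6, -10].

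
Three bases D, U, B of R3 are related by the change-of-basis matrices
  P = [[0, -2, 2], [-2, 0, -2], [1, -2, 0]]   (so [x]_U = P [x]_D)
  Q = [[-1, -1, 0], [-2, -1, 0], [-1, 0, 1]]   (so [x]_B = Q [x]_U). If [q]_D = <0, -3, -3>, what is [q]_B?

<-6, -6, 6>

Composing the changes, [q]_B = Q P [q]_D.
Q P = [[2, 2, 0], [2, 4, -2], [1, 0, -2]]; applying this to <0, -3, -3> gives <-6, -6, 6>.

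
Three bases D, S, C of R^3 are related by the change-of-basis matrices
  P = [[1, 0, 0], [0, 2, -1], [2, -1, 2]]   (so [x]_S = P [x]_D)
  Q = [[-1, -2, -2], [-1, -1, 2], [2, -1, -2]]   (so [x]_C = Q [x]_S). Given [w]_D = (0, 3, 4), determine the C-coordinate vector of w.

Composing the changes, [w]_C = Q P [w]_D.
Q P = [[-5, -2, -2], [3, -4, 5], [-2, 0, -3]]; applying this to (0, 3, 4) gives (-14, 8, -12).

(-14, 8, -12)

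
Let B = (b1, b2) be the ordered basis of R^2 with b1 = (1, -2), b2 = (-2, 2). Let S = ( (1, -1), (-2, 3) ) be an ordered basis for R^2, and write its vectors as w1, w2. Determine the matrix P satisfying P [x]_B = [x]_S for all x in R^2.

Column j of P is [bj]_S, since P maps B-coordinates to S-coordinates.
Expressing b1 in S: b1 = -w1 - w2, so column 1 of P is (-1, -1).
Doing the same for each bj gives P = [[-1, -2], [-1, 0]].

[[-1, -2], [-1, 0]]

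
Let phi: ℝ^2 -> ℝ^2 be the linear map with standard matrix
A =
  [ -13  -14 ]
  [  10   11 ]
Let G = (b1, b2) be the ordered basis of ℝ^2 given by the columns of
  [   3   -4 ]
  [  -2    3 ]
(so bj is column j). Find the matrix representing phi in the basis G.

[[-1, 2], [2, -1]]

With P the matrix whose columns are b1, b2, [phi]_G = P^(-1) A P.
Column by column: phi(b1) = A b1 = (-11, 8); its G-coordinates (-1, 2) give column 1.
Continuing for each basis vector yields [phi]_G = [[-1, 2], [2, -1]].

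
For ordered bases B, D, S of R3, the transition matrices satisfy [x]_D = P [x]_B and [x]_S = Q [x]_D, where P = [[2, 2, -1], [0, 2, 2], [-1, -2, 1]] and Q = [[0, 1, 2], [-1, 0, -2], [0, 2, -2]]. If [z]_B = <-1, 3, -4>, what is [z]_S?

<-20, 10, 14>

Composing the changes, [z]_S = Q P [z]_B.
Q P = [[-2, -2, 4], [0, 2, -1], [2, 8, 2]]; applying this to <-1, 3, -4> gives <-20, 10, 14>.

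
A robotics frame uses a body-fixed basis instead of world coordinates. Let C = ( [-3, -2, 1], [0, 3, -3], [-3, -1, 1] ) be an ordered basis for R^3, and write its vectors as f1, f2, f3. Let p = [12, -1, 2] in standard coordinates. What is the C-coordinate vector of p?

[p]_C is the unique c with M c = p, where M has columns f1, ..., f3.
Solving this 3x3 system gives c = (-1, -2, -3).
Check: -f1 - 2f2 - 3f3 = [12, -1, 2].

[-1, -2, -3]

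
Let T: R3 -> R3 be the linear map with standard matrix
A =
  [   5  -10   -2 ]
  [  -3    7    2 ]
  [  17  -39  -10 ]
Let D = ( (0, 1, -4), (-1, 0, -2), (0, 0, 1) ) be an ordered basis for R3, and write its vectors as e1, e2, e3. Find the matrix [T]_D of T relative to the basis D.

[[-1, -1, 2], [2, 1, 2], [1, 1, 2]]

With P the matrix whose columns are e1, ..., e3, [T]_D = P^(-1) A P.
Column by column: T(e1) = A e1 = (-2, -1, 1); its D-coordinates (-1, 2, 1) give column 1.
Continuing for each basis vector yields [T]_D = [[-1, -1, 2], [2, 1, 2], [1, 1, 2]].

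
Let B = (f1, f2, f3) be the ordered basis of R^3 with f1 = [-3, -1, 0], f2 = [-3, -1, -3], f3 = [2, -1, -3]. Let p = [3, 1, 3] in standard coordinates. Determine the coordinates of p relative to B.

[0, -1, 0]

[p]_B is the unique c with M c = p, where M has columns f1, ..., f3.
Gaussian elimination on [M | p] yields c = (0, -1, 0).
Check: 0·f1 - f2 + 0·f3 = [3, 1, 3].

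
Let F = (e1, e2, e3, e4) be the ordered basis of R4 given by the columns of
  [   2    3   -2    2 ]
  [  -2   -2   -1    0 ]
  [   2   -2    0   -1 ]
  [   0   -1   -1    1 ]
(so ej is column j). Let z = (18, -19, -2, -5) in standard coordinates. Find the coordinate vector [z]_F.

Write z = c_1 e1 + ... + c_4 e4 and solve for the c_i.
Gaussian elimination on [M | z] yields c = (4, 4, 3, 2).
Check: 4e1 + 4e2 + 3e3 + 2e4 = (18, -19, -2, -5).

(4, 4, 3, 2)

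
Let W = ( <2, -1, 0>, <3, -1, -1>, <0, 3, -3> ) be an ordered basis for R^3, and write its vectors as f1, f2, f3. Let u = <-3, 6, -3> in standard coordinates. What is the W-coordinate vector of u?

We seek scalars with c_1 f1 + ... + c_3 f3 = u; equivalently solve M c = u where the columns of M are f1, ..., f3.
Gaussian elimination on [M | u] yields c = (3, -3, 2).
Check: 3f1 - 3f2 + 2f3 = <-3, 6, -3>.

<3, -3, 2>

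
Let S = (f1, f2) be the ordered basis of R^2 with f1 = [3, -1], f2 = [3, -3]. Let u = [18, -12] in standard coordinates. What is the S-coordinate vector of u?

[3, 3]

[u]_S is the unique c with M c = u, where M has columns f1, f2.
System: 3c_1 + 3c_2 = 18, -c_1 - 3c_2 = -12; solving gives c_1 = 3, c_2 = 3.
Check: 3f1 + 3f2 = [18, -12].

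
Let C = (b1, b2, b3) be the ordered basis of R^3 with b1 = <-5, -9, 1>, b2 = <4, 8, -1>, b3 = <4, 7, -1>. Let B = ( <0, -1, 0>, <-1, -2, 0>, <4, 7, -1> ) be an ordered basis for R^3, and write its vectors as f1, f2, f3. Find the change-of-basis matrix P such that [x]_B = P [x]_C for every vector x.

[[0, -1, 0], [1, 0, 0], [-1, 1, 1]]

Take x = bj: its C-coordinates are the j-th standard unit vector, so P e_j — column j of P — equals [bj]_B.
b1 = 0·f1 + f2 - f3, giving column 1 = <0, 1, -1>; repeating for each j gives P = [[0, -1, 0], [1, 0, 0], [-1, 1, 1]].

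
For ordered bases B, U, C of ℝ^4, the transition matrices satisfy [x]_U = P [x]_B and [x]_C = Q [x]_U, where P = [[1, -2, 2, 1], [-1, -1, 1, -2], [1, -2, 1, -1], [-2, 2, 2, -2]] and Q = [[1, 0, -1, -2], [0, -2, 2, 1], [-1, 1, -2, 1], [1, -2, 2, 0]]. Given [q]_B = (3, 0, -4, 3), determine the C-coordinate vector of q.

(42, -2, -23, 16)

Composing the changes, [q]_C = Q P [q]_B.
Q P = [[4, -4, -3, 6], [2, 0, 2, 0], [-6, 7, -1, -3], [5, -4, 2, 3]]; applying this to (3, 0, -4, 3) gives (42, -2, -23, 16).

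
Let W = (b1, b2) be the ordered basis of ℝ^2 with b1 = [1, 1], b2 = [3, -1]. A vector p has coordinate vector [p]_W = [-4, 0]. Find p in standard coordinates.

p = M [p]_W, where M has columns b1, b2.
Carrying out the matrix-vector product, p = [-4, -4].

[-4, -4]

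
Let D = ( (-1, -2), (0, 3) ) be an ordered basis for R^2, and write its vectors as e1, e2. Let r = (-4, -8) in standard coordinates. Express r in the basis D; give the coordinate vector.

[r]_D is the unique c with M c = r, where M has columns e1, e2.
System: -c_1 + 0c_2 = -4, -2c_1 + 3c_2 = -8; solving gives c_1 = 4, c_2 = 0.
Check: 4e1 + 0·e2 = (-4, -8).

(4, 0)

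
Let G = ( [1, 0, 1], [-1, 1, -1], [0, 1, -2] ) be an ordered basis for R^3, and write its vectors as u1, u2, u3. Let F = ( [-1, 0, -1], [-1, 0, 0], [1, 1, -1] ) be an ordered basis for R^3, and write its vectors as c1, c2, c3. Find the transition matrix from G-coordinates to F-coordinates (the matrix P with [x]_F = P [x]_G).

Let M have columns uj and N have columns cj. Then for every x, N [x]_F = x = M [x]_G, so P = N^(-1) M.
Since det N = 1, N^(-1) has integer entries; multiplying gives P = [[-1, 0, 1], [0, 2, 0], [0, 1, 1]].

[[-1, 0, 1], [0, 2, 0], [0, 1, 1]]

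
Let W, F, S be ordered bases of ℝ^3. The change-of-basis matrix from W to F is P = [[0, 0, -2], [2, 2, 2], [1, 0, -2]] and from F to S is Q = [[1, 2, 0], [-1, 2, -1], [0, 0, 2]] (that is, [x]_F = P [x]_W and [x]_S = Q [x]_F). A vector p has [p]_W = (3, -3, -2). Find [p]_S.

(-4, -19, 14)

First [p]_F = P [p]_W = (4, -4, 7).
Then [p]_S = Q [p]_F = (-4, -19, 14).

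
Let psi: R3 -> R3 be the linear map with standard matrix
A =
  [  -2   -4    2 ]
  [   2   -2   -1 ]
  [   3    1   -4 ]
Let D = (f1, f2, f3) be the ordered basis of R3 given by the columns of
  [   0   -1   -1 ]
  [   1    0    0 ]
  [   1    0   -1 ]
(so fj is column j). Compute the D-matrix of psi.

With P the matrix whose columns are f1, ..., f3, [psi]_D = P^(-1) A P.
Column by column: psi(f1) = A f1 = [-2, -3, -3]; its D-coordinates [-3, 2, 0] give column 1.
Continuing for each basis vector yields [psi]_D = [[-3, -2, -1], [2, -3, 2], [0, 1, -2]].

[[-3, -2, -1], [2, -3, 2], [0, 1, -2]]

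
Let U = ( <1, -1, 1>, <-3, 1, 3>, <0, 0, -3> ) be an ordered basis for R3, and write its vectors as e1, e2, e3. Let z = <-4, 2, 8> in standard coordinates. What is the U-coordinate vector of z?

[z]_U is the unique c with M c = z, where M has columns e1, ..., e3.
Solving this 3x3 system gives c = (-1, 1, -2).
Check: -e1 + e2 - 2e3 = <-4, 2, 8>.

<-1, 1, -2>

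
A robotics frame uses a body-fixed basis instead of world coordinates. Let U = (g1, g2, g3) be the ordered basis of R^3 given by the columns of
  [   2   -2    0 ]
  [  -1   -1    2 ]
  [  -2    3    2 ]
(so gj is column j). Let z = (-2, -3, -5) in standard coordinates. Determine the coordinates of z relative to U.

(-2, -1, -3)

We seek scalars with c_1 g1 + ... + c_3 g3 = z; equivalently solve M c = z where the columns of M are g1, ..., g3.
Solving this 3x3 system gives c = (-2, -1, -3).
Check: -2g1 - g2 - 3g3 = (-2, -3, -5).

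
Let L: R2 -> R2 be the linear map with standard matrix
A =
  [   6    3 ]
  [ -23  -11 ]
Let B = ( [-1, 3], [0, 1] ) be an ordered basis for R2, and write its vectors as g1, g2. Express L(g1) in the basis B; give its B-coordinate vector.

Compute L(g1) = A g1 = [3, -10] in standard coordinates.
Then write this in B-coordinates: solve for y in y_1 g1 + y_2 g2 = [3, -10].
This gives y = [-3, -1], which is column 1 of [L]_B.

[-3, -1]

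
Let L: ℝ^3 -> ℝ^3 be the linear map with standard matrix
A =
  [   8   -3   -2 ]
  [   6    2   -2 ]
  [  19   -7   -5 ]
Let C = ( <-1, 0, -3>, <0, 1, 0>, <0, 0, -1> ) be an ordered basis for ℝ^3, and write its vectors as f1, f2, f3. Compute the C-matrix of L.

[[2, 3, -2], [0, 2, 2], [-2, -2, 1]]

With P the matrix whose columns are f1, ..., f3, [L]_C = P^(-1) A P.
Column by column: L(f1) = A f1 = <-2, 0, -4>; its C-coordinates <2, 0, -2> give column 1.
Continuing for each basis vector yields [L]_C = [[2, 3, -2], [0, 2, 2], [-2, -2, 1]].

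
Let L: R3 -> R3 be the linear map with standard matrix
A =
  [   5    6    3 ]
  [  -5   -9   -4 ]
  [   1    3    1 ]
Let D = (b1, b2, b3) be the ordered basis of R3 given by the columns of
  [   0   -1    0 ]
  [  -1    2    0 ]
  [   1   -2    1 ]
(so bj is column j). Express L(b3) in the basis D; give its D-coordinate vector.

Column 3 of [L]_D is the D-coordinate vector of L(b3).
In standard coordinates L(b3) = A b3 = <3, -4, 1>.
Converting to D: <3, -4, 1> = -2b1 - 3b2 - 3b3, so the coordinate vector is <-2, -3, -3>.

<-2, -3, -3>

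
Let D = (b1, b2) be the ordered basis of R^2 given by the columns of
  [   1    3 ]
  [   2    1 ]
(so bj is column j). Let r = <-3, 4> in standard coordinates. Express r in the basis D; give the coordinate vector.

We seek scalars with c_1 b1 + c_2 b2 = r; equivalently solve M c = r where the columns of M are b1, b2.
System: c_1 + 3c_2 = -3, 2c_1 + c_2 = 4; solving gives c_1 = 3, c_2 = -2.
Check: 3b1 - 2b2 = <-3, 4>.

<3, -2>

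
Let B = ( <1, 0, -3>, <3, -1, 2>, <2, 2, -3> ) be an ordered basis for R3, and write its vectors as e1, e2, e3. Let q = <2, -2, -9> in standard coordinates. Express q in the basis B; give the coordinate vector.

<4, 0, -1>

We seek scalars with c_1 e1 + ... + c_3 e3 = q; equivalently solve M c = q where the columns of M are e1, ..., e3.
Gaussian elimination on [M | q] yields c = (4, 0, -1).
Check: 4e1 + 0·e2 - e3 = <2, -2, -9>.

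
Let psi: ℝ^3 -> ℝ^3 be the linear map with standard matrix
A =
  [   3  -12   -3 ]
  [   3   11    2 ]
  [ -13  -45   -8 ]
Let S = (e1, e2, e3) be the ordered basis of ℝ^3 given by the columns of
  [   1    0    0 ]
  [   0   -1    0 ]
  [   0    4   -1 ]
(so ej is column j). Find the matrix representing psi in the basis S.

With P the matrix whose columns are e1, ..., e3, [psi]_S = P^(-1) A P.
Column by column: psi(e1) = A e1 = [3, 3, -13]; its S-coordinates [3, -3, 1] give column 1.
Continuing for each basis vector yields [psi]_S = [[3, 0, 3], [-3, 3, 2], [1, -1, 0]].

[[3, 0, 3], [-3, 3, 2], [1, -1, 0]]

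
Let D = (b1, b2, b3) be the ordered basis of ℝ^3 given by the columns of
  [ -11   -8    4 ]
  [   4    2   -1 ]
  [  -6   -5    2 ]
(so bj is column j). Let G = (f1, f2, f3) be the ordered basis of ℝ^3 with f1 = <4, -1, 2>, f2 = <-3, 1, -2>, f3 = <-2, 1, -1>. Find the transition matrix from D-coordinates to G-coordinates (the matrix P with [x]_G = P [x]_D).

Column j of P is [bj]_G, since P maps D-coordinates to G-coordinates.
Expressing b1 in G: b1 = -f1 + f2 + 2f3, so column 1 of P is <-1, 1, 2>.
Doing the same for each bj gives P = [[-1, -1, 1], [1, 2, 0], [2, -1, 0]].

[[-1, -1, 1], [1, 2, 0], [2, -1, 0]]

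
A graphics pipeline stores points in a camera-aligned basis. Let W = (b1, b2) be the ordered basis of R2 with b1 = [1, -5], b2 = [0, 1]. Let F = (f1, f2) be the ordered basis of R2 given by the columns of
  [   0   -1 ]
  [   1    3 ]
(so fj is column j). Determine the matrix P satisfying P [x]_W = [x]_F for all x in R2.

[[-2, 1], [-1, 0]]

Let M have columns bj and N have columns fj. Then for every x, N [x]_F = x = M [x]_W, so P = N^(-1) M.
Since det N = 1, N^(-1) has integer entries; multiplying gives P = [[-2, 1], [-1, 0]].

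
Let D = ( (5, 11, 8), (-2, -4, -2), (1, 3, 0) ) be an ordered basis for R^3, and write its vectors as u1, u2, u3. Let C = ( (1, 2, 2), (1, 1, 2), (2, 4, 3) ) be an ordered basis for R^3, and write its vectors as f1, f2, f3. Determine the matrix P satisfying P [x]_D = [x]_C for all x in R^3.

Column j of P is [uj]_C, since P maps D-coordinates to C-coordinates.
Expressing u1 in C: u1 = 2f1 - f2 + 2f3, so column 1 of P is (2, -1, 2).
Doing the same for each uj gives P = [[2, 2, -2], [-1, 0, -1], [2, -2, 2]].

[[2, 2, -2], [-1, 0, -1], [2, -2, 2]]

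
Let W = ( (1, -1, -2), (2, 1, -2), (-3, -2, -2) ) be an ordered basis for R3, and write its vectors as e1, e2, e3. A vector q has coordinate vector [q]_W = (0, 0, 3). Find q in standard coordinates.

(-9, -6, -6)

The coordinates say q = 0·e1 + 0·e2 + 3e3; adding the scaled basis vectors gives (-9, -6, -6).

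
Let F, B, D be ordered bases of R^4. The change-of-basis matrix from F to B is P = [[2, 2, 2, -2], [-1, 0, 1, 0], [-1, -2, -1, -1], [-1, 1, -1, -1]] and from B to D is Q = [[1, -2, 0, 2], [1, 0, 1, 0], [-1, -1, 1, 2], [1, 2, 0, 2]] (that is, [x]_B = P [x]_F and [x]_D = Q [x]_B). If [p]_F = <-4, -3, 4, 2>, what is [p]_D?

First [p]_B = P [p]_F = <-10, 8, 4, -5>.
Then [p]_D = Q [p]_B = <-36, -6, -4, -4>.

<-36, -6, -4, -4>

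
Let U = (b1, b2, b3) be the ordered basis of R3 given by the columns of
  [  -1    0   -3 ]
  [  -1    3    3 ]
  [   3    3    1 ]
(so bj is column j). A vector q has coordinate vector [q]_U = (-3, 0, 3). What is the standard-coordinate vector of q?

The coordinates say q = -3b1 + 0·b2 + 3b3; adding the scaled basis vectors gives (-6, 12, -6).

(-6, 12, -6)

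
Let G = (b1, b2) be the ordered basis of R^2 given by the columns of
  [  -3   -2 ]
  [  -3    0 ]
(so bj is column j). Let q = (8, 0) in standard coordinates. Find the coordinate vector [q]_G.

(0, -4)

Write q = c_1 b1 + c_2 b2 and solve for the c_i.
System: -3c_1 - 2c_2 = 8, -3c_1 + 0c_2 = 0; solving gives c_1 = 0, c_2 = -4.
Check: 0·b1 - 4b2 = (8, 0).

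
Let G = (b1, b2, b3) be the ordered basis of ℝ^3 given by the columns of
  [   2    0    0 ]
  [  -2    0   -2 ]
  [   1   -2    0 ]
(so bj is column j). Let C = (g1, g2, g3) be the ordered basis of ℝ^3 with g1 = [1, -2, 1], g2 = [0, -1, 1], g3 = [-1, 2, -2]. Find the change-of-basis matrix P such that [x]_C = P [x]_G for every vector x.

Let M have columns bj and N have columns gj. Then for every x, N [x]_C = x = M [x]_G, so P = N^(-1) M.
Since det N = 1, N^(-1) has integer entries; multiplying gives P = [[1, 2, 2], [-2, 0, 2], [-1, 2, 2]].

[[1, 2, 2], [-2, 0, 2], [-1, 2, 2]]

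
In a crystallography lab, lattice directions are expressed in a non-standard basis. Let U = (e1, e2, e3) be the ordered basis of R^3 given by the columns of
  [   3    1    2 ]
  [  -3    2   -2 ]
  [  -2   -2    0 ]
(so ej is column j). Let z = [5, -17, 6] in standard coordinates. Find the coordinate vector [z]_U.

[1, -4, 3]

[z]_U is the unique c with M c = z, where M has columns e1, ..., e3.
Solving this 3x3 system gives c = (1, -4, 3).
Check: e1 - 4e2 + 3e3 = [5, -17, 6].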